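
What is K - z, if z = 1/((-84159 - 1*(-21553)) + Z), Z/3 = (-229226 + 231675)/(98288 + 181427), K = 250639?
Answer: 4389147545363292/17511829943 ≈ 2.5064e+5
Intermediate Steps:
Z = 7347/279715 (Z = 3*((-229226 + 231675)/(98288 + 181427)) = 3*(2449/279715) = 7347/279715 ≈ 0.026266)
z = -279715/17511829943 (z = 1/((-84159 - 1*(-21553)) + 7347/279715) = 1/((-84159 + 21553) + 7347/279715) = 1/(-62606 + 7347/279715) = 1/(-17511829943/279715) = -279715/17511829943 ≈ -1.5973e-5)
K - z = 250639 - 1*(-279715/17511829943) = 250639 + 279715/17511829943 = 4389147545363292/17511829943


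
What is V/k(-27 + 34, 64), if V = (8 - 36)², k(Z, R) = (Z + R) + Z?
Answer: 392/39 ≈ 10.051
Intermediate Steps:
k(Z, R) = R + 2*Z (k(Z, R) = (R + Z) + Z = R + 2*Z)
V = 784 (V = (-28)² = 784)
V/k(-27 + 34, 64) = 784/(64 + 2*(-27 + 34)) = 784/(64 + 2*7) = 784/(64 + 14) = 784/78 = 784*(1/78) = 392/39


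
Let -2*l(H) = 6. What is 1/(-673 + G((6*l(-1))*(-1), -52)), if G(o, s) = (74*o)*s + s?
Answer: -1/69989 ≈ -1.4288e-5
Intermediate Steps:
l(H) = -3 (l(H) = -½*6 = -3)
G(o, s) = s + 74*o*s (G(o, s) = 74*o*s + s = s + 74*o*s)
1/(-673 + G((6*l(-1))*(-1), -52)) = 1/(-673 - 52*(1 + 74*((6*(-3))*(-1)))) = 1/(-673 - 52*(1 + 74*(-18*(-1)))) = 1/(-673 - 52*(1 + 74*18)) = 1/(-673 - 52*(1 + 1332)) = 1/(-673 - 52*1333) = 1/(-673 - 69316) = 1/(-69989) = -1/69989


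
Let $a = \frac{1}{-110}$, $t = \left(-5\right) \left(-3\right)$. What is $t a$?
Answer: $- \frac{3}{22} \approx -0.13636$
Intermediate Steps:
$t = 15$
$a = - \frac{1}{110} \approx -0.0090909$
$t a = 15 \left(- \frac{1}{110}\right) = - \frac{3}{22}$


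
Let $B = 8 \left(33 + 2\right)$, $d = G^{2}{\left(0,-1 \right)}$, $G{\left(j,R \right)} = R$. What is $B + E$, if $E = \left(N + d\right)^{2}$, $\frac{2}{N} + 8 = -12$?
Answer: $\frac{28081}{100} \approx 280.81$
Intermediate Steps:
$N = - \frac{1}{10}$ ($N = \frac{2}{-8 - 12} = \frac{2}{-20} = 2 \left(- \frac{1}{20}\right) = - \frac{1}{10} \approx -0.1$)
$d = 1$ ($d = \left(-1\right)^{2} = 1$)
$E = \frac{81}{100}$ ($E = \left(- \frac{1}{10} + 1\right)^{2} = \left(\frac{9}{10}\right)^{2} = \frac{81}{100} \approx 0.81$)
$B = 280$ ($B = 8 \cdot 35 = 280$)
$B + E = 280 + \frac{81}{100} = \frac{28081}{100}$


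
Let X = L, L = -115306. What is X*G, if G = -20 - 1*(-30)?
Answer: -1153060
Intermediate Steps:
G = 10 (G = -20 + 30 = 10)
X = -115306
X*G = -115306*10 = -1153060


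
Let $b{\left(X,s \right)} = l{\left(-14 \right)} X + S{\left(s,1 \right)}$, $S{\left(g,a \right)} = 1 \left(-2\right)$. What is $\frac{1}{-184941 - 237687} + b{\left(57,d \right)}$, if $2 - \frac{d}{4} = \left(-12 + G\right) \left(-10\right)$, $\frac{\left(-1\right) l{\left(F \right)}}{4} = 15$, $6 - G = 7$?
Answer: $- \frac{1446233017}{422628} \approx -3422.0$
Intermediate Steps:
$G = -1$ ($G = 6 - 7 = -1$)
$l{\left(F \right)} = -60$ ($l{\left(F \right)} = \left(-4\right) 15 = -60$)
$S{\left(g,a \right)} = -2$
$d = -512$ ($d = 8 - 4 \left(-12 - 1\right) \left(-10\right) = 8 - 4 \left(\left(-13\right) \left(-10\right)\right) = 8 - 520 = -512$)
$b{\left(X,s \right)} = -2 - 60 X$ ($b{\left(X,s \right)} = - 60 X - 2 = -2 - 60 X$)
$\frac{1}{-184941 - 237687} + b{\left(57,d \right)} = \frac{1}{-184941 - 237687} - 3422 = \frac{1}{-422628} - 3422 = - \frac{1}{422628} - 3422 = - \frac{1446233017}{422628}$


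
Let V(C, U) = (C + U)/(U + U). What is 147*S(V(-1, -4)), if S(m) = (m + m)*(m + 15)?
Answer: 91875/32 ≈ 2871.1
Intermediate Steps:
V(C, U) = (C + U)/(2*U) (V(C, U) = (C + U)/((2*U)) = (C + U)*(1/(2*U)) = (C + U)/(2*U))
S(m) = 2*m*(15 + m) (S(m) = (2*m)*(15 + m) = 2*m*(15 + m))
147*S(V(-1, -4)) = 147*(2*((1/2)*(-1 - 4)/(-4))*(15 + (1/2)*(-1 - 4)/(-4))) = 147*(2*((1/2)*(-1/4)*(-5))*(15 + (1/2)*(-1/4)*(-5))) = 147*(2*(5/8)*(15 + 5/8)) = 147*(2*(5/8)*(125/8)) = 147*(625/32) = 91875/32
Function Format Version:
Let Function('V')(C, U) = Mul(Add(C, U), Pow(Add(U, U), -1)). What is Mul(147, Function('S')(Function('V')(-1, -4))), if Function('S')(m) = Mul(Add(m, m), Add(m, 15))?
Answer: Rational(91875, 32) ≈ 2871.1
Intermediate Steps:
Function('V')(C, U) = Mul(Rational(1, 2), Pow(U, -1), Add(C, U)) (Function('V')(C, U) = Mul(Add(C, U), Pow(Mul(2, U), -1)) = Mul(Add(C, U), Mul(Rational(1, 2), Pow(U, -1))) = Mul(Rational(1, 2), Pow(U, -1), Add(C, U)))
Function('S')(m) = Mul(2, m, Add(15, m)) (Function('S')(m) = Mul(Mul(2, m), Add(15, m)) = Mul(2, m, Add(15, m)))
Mul(147, Function('S')(Function('V')(-1, -4))) = Mul(147, Mul(2, Mul(Rational(1, 2), Pow(-4, -1), Add(-1, -4)), Add(15, Mul(Rational(1, 2), Pow(-4, -1), Add(-1, -4))))) = Mul(147, Mul(2, Mul(Rational(1, 2), Rational(-1, 4), -5), Add(15, Mul(Rational(1, 2), Rational(-1, 4), -5)))) = Mul(147, Mul(2, Rational(5, 8), Add(15, Rational(5, 8)))) = Mul(147, Mul(2, Rational(5, 8), Rational(125, 8))) = Mul(147, Rational(625, 32)) = Rational(91875, 32)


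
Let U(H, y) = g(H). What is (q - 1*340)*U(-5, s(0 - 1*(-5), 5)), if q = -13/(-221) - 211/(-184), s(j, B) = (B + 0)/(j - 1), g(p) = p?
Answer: 5298745/3128 ≈ 1694.0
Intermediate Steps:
s(j, B) = B/(-1 + j)
U(H, y) = H
q = 3771/3128 (q = -13*(-1/221) - 211*(-1/184) = 1/17 + 211/184 = 3771/3128 ≈ 1.2056)
(q - 1*340)*U(-5, s(0 - 1*(-5), 5)) = (3771/3128 - 1*340)*(-5) = (3771/3128 - 340)*(-5) = -1059749/3128*(-5) = 5298745/3128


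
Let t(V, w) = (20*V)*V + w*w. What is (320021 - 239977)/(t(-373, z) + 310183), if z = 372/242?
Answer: 1171924204/45281177679 ≈ 0.025881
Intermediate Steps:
z = 186/121 (z = 372*(1/242) = 186/121 ≈ 1.5372)
t(V, w) = w² + 20*V² (t(V, w) = 20*V² + w² = w² + 20*V²)
(320021 - 239977)/(t(-373, z) + 310183) = (320021 - 239977)/(((186/121)² + 20*(-373)²) + 310183) = 80044/((34596/14641 + 20*139129) + 310183) = 80044/((34596/14641 + 2782580) + 310183) = 80044/(40739788376/14641 + 310183) = 80044/(45281177679/14641) = 80044*(14641/45281177679) = 1171924204/45281177679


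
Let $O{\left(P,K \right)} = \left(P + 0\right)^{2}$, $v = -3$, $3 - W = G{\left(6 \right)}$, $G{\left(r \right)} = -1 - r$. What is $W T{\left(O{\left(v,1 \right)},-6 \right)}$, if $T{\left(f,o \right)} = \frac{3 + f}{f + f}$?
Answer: $\frac{20}{3} \approx 6.6667$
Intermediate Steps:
$W = 10$ ($W = 3 - \left(-1 - 6\right) = 3 - -7 = 3 + 7 = 10$)
$O{\left(P,K \right)} = P^{2}$
$T{\left(f,o \right)} = \frac{3 + f}{2 f}$
$W T{\left(O{\left(v,1 \right)},-6 \right)} = 10 \frac{3 + \left(-3\right)^{2}}{2 \left(-3\right)^{2}} = 10 \frac{3 + 9}{2 \cdot 9} = 10 \cdot \frac{1}{2} \cdot \frac{1}{9} \cdot 12 = 10 \cdot \frac{2}{3} = \frac{20}{3}$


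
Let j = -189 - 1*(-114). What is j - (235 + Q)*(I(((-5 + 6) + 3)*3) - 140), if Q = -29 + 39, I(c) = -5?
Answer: 35450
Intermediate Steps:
Q = 10
j = -75 (j = -189 + 114 = -75)
j - (235 + Q)*(I(((-5 + 6) + 3)*3) - 140) = -75 - (235 + 10)*(-5 - 140) = -75 - 245*(-145) = -75 - 1*(-35525) = -75 + 35525 = 35450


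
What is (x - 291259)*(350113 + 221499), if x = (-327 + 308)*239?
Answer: -169082829600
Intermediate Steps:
x = -4541 (x = -19*239 = -4541)
(x - 291259)*(350113 + 221499) = (-4541 - 291259)*(350113 + 221499) = -295800*571612 = -169082829600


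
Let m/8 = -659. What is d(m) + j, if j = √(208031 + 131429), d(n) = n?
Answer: -5272 + 2*√84865 ≈ -4689.4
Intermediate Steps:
m = -5272 (m = 8*(-659) = -5272)
j = 2*√84865 (j = √339460 = 2*√84865 ≈ 582.63)
d(m) + j = -5272 + 2*√84865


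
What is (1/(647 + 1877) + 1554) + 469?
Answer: 5106053/2524 ≈ 2023.0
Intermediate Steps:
(1/(647 + 1877) + 1554) + 469 = (1/2524 + 1554) + 469 = 3922297/2524 + 469 = 5106053/2524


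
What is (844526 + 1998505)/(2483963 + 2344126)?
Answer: 947677/1609363 ≈ 0.58885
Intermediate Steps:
(844526 + 1998505)/(2483963 + 2344126) = 2843031/4828089 = 2843031*(1/4828089) = 947677/1609363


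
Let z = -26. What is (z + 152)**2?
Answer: 15876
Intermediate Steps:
(z + 152)**2 = (-26 + 152)**2 = 126**2 = 15876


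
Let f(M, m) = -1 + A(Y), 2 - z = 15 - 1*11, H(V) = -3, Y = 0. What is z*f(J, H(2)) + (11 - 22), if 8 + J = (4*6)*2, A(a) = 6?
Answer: -21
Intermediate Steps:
J = 40 (J = -8 + (4*6)*2 = -8 + 24*2 = -8 + 48 = 40)
z = -2 (z = 2 - (15 - 1*11) = 2 - (15 - 11) = 2 - 1*4 = 2 - 4 = -2)
f(M, m) = 5 (f(M, m) = -1 + 6 = 5)
z*f(J, H(2)) + (11 - 22) = -2*5 + (11 - 22) = -10 - 11 = -21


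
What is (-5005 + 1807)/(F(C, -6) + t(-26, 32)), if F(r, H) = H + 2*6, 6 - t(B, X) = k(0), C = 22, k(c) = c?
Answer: -533/2 ≈ -266.50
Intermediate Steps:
t(B, X) = 6 (t(B, X) = 6 - 1*0 = 6 + 0 = 6)
F(r, H) = 12 + H (F(r, H) = H + 12 = 12 + H)
(-5005 + 1807)/(F(C, -6) + t(-26, 32)) = (-5005 + 1807)/((12 - 6) + 6) = -3198/(6 + 6) = -3198/12 = -3198*1/12 = -533/2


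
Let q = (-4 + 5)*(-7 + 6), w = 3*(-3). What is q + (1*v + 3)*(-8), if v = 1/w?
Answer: -217/9 ≈ -24.111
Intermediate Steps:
w = -9
q = -1 (q = 1*(-1) = -1)
v = -⅑ (v = 1/(-9) = -⅑ ≈ -0.11111)
q + (1*v + 3)*(-8) = -1 + (1*(-⅑) + 3)*(-8) = -1 + (-⅑ + 3)*(-8) = -1 + (26/9)*(-8) = -1 - 208/9 = -217/9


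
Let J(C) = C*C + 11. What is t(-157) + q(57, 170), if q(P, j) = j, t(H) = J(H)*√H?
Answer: 170 + 24660*I*√157 ≈ 170.0 + 3.0899e+5*I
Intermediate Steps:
J(C) = 11 + C² (J(C) = C² + 11 = 11 + C²)
t(H) = √H*(11 + H²) (t(H) = (11 + H²)*√H = √H*(11 + H²))
t(-157) + q(57, 170) = √(-157)*(11 + (-157)²) + 170 = (I*√157)*(11 + 24649) + 170 = (I*√157)*24660 + 170 = 24660*I*√157 + 170 = 170 + 24660*I*√157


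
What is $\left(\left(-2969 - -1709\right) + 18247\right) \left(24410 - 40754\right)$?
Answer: $-277635528$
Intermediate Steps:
$\left(\left(-2969 - -1709\right) + 18247\right) \left(24410 - 40754\right) = \left(\left(-2969 + 1709\right) + 18247\right) \left(-16344\right) = \left(-1260 + 18247\right) \left(-16344\right) = 16987 \left(-16344\right) = -277635528$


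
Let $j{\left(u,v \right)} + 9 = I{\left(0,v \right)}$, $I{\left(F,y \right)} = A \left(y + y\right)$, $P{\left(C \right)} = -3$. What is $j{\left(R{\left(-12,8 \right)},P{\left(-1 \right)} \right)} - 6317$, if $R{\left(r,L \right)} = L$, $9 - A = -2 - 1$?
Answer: $-6398$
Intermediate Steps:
$A = 12$ ($A = 9 - \left(-2 - 1\right) = 9 - -3 = 9 + 3 = 12$)
$I{\left(F,y \right)} = 24 y$ ($I{\left(F,y \right)} = 12 \left(y + y\right) = 12 \cdot 2 y = 24 y$)
$j{\left(u,v \right)} = -9 + 24 v$
$j{\left(R{\left(-12,8 \right)},P{\left(-1 \right)} \right)} - 6317 = \left(-9 + 24 \left(-3\right)\right) - 6317 = \left(-9 - 72\right) - 6317 = -81 - 6317 = -6398$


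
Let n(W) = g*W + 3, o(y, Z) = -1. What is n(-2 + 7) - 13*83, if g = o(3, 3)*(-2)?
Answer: -1066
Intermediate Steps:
g = 2 (g = -1*(-2) = 2)
n(W) = 3 + 2*W (n(W) = 2*W + 3 = 3 + 2*W)
n(-2 + 7) - 13*83 = (3 + 2*(-2 + 7)) - 13*83 = (3 + 2*5) - 1079 = (3 + 10) - 1079 = 13 - 1079 = -1066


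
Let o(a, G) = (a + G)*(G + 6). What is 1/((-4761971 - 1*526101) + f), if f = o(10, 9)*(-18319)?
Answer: -1/10508987 ≈ -9.5157e-8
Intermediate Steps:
o(a, G) = (6 + G)*(G + a) (o(a, G) = (G + a)*(6 + G) = (6 + G)*(G + a))
f = -5220915 (f = (9² + 6*9 + 6*10 + 9*10)*(-18319) = (81 + 54 + 60 + 90)*(-18319) = 285*(-18319) = -5220915)
1/((-4761971 - 1*526101) + f) = 1/((-4761971 - 1*526101) - 5220915) = 1/((-4761971 - 526101) - 5220915) = 1/(-5288072 - 5220915) = 1/(-10508987) = -1/10508987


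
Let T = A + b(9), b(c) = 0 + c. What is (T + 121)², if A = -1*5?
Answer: 15625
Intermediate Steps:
b(c) = c
A = -5
T = 4 (T = -5 + 9 = 4)
(T + 121)² = (4 + 121)² = 125² = 15625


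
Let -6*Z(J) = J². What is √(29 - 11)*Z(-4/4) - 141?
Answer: -141 - √2/2 ≈ -141.71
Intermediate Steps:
Z(J) = -J²/6
√(29 - 11)*Z(-4/4) - 141 = √(29 - 11)*(-1²/6) - 141 = √18*(-(-4*¼)²/6) - 141 = (3*√2)*(-⅙*(-1)²) - 141 = (3*√2)*(-⅙*1) - 141 = (3*√2)*(-⅙) - 141 = -√2/2 - 141 = -141 - √2/2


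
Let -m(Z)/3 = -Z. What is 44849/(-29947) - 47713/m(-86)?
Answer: 1417290169/7726326 ≈ 183.44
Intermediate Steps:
m(Z) = 3*Z (m(Z) = -(-3)*Z = 3*Z)
44849/(-29947) - 47713/m(-86) = 44849/(-29947) - 47713/(3*(-86)) = 44849*(-1/29947) - 47713/(-258) = -44849/29947 - 47713*(-1/258) = -44849/29947 + 47713/258 = 1417290169/7726326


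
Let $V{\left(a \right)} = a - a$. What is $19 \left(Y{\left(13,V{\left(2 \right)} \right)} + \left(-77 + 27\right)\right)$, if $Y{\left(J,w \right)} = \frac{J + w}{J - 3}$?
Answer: $- \frac{9253}{10} \approx -925.3$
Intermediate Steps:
$V{\left(a \right)} = 0$
$Y{\left(J,w \right)} = \frac{J + w}{-3 + J}$
$19 \left(Y{\left(13,V{\left(2 \right)} \right)} + \left(-77 + 27\right)\right) = 19 \left(\frac{13 + 0}{-3 + 13} + \left(-77 + 27\right)\right) = 19 \left(\frac{1}{10} \cdot 13 - 50\right) = 19 \left(\frac{13}{10} - 50\right) = 19 \left(- \frac{487}{10}\right) = - \frac{9253}{10}$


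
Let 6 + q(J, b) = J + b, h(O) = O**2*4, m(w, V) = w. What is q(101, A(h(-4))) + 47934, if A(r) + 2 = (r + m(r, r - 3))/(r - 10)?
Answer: 1296793/27 ≈ 48029.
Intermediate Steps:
h(O) = 4*O**2
A(r) = -2 + 2*r/(-10 + r) (A(r) = -2 + (r + r)/(r - 10) = -2 + (2*r)/(-10 + r) = -2 + 2*r/(-10 + r))
q(J, b) = -6 + J + b (q(J, b) = -6 + (J + b) = -6 + J + b)
q(101, A(h(-4))) + 47934 = (-6 + 101 + 20/(-10 + 4*(-4)**2)) + 47934 = (-6 + 101 + 20/(-10 + 4*16)) + 47934 = (-6 + 101 + 20/(-10 + 64)) + 47934 = (-6 + 101 + 20/54) + 47934 = (-6 + 101 + 20*(1/54)) + 47934 = (-6 + 101 + 10/27) + 47934 = 2575/27 + 47934 = 1296793/27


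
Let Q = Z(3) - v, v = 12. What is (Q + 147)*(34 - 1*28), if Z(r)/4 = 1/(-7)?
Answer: 5646/7 ≈ 806.57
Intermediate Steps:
Z(r) = -4/7 (Z(r) = 4/(-7) = 4*(-1/7) = -4/7)
Q = -88/7 (Q = -4/7 - 1*12 = -4/7 - 12 = -88/7 ≈ -12.571)
(Q + 147)*(34 - 1*28) = (-88/7 + 147)*(34 - 1*28) = 941*(34 - 28)/7 = (941/7)*6 = 5646/7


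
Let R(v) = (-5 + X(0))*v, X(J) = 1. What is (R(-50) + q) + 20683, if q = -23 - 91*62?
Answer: 15218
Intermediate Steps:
q = -5665 (q = -23 - 5642 = -5665)
R(v) = -4*v (R(v) = (-5 + 1)*v = -4*v)
(R(-50) + q) + 20683 = (-4*(-50) - 5665) + 20683 = (200 - 5665) + 20683 = -5465 + 20683 = 15218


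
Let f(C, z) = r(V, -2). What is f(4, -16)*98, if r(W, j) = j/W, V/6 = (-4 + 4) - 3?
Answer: 98/9 ≈ 10.889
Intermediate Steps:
V = -18 (V = 6*((-4 + 4) - 3) = 6*(0 - 3) = 6*(-3) = -18)
f(C, z) = ⅑ (f(C, z) = -2/(-18) = -2*(-1/18) = ⅑)
f(4, -16)*98 = (⅑)*98 = 98/9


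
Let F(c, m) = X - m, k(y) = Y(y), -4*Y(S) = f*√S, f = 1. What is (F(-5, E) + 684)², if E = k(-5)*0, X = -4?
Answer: 462400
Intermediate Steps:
Y(S) = -√S/4
k(y) = -√y/4
E = 0 (E = -I*√5/4*0 = 0)
F(c, m) = -4 - m
(F(-5, E) + 684)² = ((-4 - 1*0) + 684)² = ((-4 + 0) + 684)² = (-4 + 684)² = 680² = 462400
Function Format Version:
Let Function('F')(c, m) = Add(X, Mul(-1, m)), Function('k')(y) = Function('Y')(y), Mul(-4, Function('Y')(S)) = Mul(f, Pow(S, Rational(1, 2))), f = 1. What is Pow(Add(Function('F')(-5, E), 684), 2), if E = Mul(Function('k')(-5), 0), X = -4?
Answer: 462400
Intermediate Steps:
Function('Y')(S) = Mul(Rational(-1, 4), Pow(S, Rational(1, 2))) (Function('Y')(S) = Mul(Rational(-1, 4), Mul(1, Pow(S, Rational(1, 2)))) = Mul(Rational(-1, 4), Pow(S, Rational(1, 2))))
Function('k')(y) = Mul(Rational(-1, 4), Pow(y, Rational(1, 2)))
E = 0 (E = Mul(Mul(Rational(-1, 4), Pow(-5, Rational(1, 2))), 0) = Mul(Mul(Rational(-1, 4), Mul(I, Pow(5, Rational(1, 2)))), 0) = Mul(Mul(Rational(-1, 4), I, Pow(5, Rational(1, 2))), 0) = 0)
Function('F')(c, m) = Add(-4, Mul(-1, m))
Pow(Add(Function('F')(-5, E), 684), 2) = Pow(Add(Add(-4, Mul(-1, 0)), 684), 2) = Pow(Add(Add(-4, 0), 684), 2) = Pow(Add(-4, 684), 2) = Pow(680, 2) = 462400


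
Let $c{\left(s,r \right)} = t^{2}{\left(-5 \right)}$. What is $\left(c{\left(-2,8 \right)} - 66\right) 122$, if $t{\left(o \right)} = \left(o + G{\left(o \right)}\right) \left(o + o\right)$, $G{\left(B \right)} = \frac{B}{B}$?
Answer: $187148$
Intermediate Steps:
$G{\left(B \right)} = 1$
$t{\left(o \right)} = 2 o \left(1 + o\right)$ ($t{\left(o \right)} = \left(o + 1\right) \left(o + o\right) = \left(1 + o\right) 2 o = 2 o \left(1 + o\right)$)
$c{\left(s,r \right)} = 1600$ ($c{\left(s,r \right)} = \left(2 \left(-5\right) \left(1 - 5\right)\right)^{2} = \left(2 \left(-5\right) \left(-4\right)\right)^{2} = 40^{2} = 1600$)
$\left(c{\left(-2,8 \right)} - 66\right) 122 = \left(1600 - 66\right) 122 = 1534 \cdot 122 = 187148$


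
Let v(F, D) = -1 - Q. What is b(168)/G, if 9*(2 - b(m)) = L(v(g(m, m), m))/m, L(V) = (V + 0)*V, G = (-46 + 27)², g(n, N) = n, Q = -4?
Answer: 335/60648 ≈ 0.0055237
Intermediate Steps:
v(F, D) = 3 (v(F, D) = -1 - 1*(-4) = -1 + 4 = 3)
G = 361 (G = (-19)² = 361)
L(V) = V² (L(V) = V*V = V²)
b(m) = 2 - 1/m (b(m) = 2 - 3²/(9*m) = 2 - 1/m)
b(168)/G = (2 - 1/168)/361 = (2 - 1*1/168)*(1/361) = (2 - 1/168)*(1/361) = (335/168)*(1/361) = 335/60648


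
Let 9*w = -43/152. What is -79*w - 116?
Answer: -155291/1368 ≈ -113.52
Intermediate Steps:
w = -43/1368 (w = (-43/152)/9 = (-43*1/152)/9 = (⅑)*(-43/152) = -43/1368 ≈ -0.031433)
-79*w - 116 = -79*(-43/1368) - 116 = 3397/1368 - 116 = -155291/1368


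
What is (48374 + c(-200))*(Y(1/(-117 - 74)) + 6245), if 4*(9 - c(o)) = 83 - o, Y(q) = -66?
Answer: 1194085571/4 ≈ 2.9852e+8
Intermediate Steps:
c(o) = -47/4 + o/4 (c(o) = 9 - (83 - o)/4 = 9 + (-83/4 + o/4) = -47/4 + o/4)
(48374 + c(-200))*(Y(1/(-117 - 74)) + 6245) = (48374 + (-47/4 + (¼)*(-200)))*(-66 + 6245) = (48374 + (-47/4 - 50))*6179 = (48374 - 247/4)*6179 = (193249/4)*6179 = 1194085571/4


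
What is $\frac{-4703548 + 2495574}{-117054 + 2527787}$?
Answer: $- \frac{2207974}{2410733} \approx -0.91589$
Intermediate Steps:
$\frac{-4703548 + 2495574}{-117054 + 2527787} = - \frac{2207974}{2410733}$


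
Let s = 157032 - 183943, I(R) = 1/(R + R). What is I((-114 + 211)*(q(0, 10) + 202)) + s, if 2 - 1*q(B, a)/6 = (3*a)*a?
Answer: -8280084125/307684 ≈ -26911.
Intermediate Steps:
q(B, a) = 12 - 18*a² (q(B, a) = 12 - 6*3*a*a = 12 - 18*a²)
I(R) = 1/(2*R)
s = -26911
I((-114 + 211)*(q(0, 10) + 202)) + s = 1/(2*(((-114 + 211)*((12 - 18*10²) + 202)))) - 26911 = 1/(2*((97*((12 - 18*100) + 202)))) - 26911 = 1/(2*((97*((12 - 1800) + 202)))) - 26911 = 1/(2*((97*(-1788 + 202)))) - 26911 = 1/(2*((97*(-1586)))) - 26911 = (½)/(-153842) - 26911 = (½)*(-1/153842) - 26911 = -1/307684 - 26911 = -8280084125/307684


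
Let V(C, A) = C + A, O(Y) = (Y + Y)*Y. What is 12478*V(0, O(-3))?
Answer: 224604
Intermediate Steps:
O(Y) = 2*Y² (O(Y) = (2*Y)*Y = 2*Y²)
V(C, A) = A + C
12478*V(0, O(-3)) = 12478*(2*(-3)² + 0) = 12478*(2*9 + 0) = 12478*(18 + 0) = 12478*18 = 224604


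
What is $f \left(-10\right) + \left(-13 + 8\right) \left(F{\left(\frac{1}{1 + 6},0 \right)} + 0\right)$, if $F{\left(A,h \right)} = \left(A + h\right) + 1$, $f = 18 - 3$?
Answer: $- \frac{1090}{7} \approx -155.71$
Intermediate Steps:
$f = 15$ ($f = 18 - 3 = 15$)
$F{\left(A,h \right)} = 1 + A + h$
$f \left(-10\right) + \left(-13 + 8\right) \left(F{\left(\frac{1}{1 + 6},0 \right)} + 0\right) = 15 \left(-10\right) + \left(-13 + 8\right) \left(\left(1 + \frac{1}{1 + 6} + 0\right) + 0\right) = -150 - 5 \left(\left(1 + \frac{1}{7} + 0\right) + 0\right) = -150 - 5 \left(\frac{8}{7} + 0\right) = -150 - \frac{40}{7} = - \frac{1090}{7}$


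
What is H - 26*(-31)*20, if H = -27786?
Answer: -11666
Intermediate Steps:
H - 26*(-31)*20 = -27786 - 26*(-31)*20 = -27786 + 806*20 = -27786 + 16120 = -11666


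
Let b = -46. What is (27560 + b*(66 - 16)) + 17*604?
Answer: 35528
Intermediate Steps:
(27560 + b*(66 - 16)) + 17*604 = (27560 - 46*(66 - 16)) + 17*604 = (27560 - 46*50) + 10268 = (27560 - 2300) + 10268 = 25260 + 10268 = 35528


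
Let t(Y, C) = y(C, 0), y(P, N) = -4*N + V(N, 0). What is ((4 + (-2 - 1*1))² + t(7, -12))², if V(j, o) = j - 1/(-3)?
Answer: 16/9 ≈ 1.7778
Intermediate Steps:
V(j, o) = ⅓ + j (V(j, o) = j - 1*(-⅓) = j + ⅓ = ⅓ + j)
y(P, N) = ⅓ - 3*N (y(P, N) = -4*N + (⅓ + N) = ⅓ - 3*N)
t(Y, C) = ⅓ (t(Y, C) = ⅓ - 3*0 = ⅓ + 0 = ⅓)
((4 + (-2 - 1*1))² + t(7, -12))² = ((4 + (-2 - 1*1))² + ⅓)² = ((4 + (-2 - 1))² + ⅓)² = ((4 - 3)² + ⅓)² = (1² + ⅓)² = (1 + ⅓)² = (4/3)² = 16/9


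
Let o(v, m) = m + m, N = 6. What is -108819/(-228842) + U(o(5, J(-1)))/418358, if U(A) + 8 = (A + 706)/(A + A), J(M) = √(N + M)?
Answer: 45523582887/95737881436 + 353*√5/4183580 ≈ 0.47569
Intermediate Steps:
J(M) = √(6 + M)
o(v, m) = 2*m
U(A) = -8 + (706 + A)/(2*A) (U(A) = -8 + (A + 706)/(A + A) = -8 + (706 + A)/((2*A)) = -8 + (706 + A)*(1/(2*A)) = -8 + (706 + A)/(2*A))
-108819/(-228842) + U(o(5, J(-1)))/418358 = -108819/(-228842) + (-15/2 + 353/((2*√(6 - 1))))/418358 = -108819*(-1/228842) + (-15/2 + 353/((2*√5)))*(1/418358) = 108819/228842 + (-15/2 + 353*(√5/10))*(1/418358) = 108819/228842 + (-15/2 + 353*√5/10)*(1/418358) = 108819/228842 + (-15/836716 + 353*√5/4183580) = 45523582887/95737881436 + 353*√5/4183580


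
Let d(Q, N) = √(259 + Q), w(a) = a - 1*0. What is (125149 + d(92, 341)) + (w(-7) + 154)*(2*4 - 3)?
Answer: 125884 + 3*√39 ≈ 1.2590e+5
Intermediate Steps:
w(a) = a (w(a) = a + 0 = a)
(125149 + d(92, 341)) + (w(-7) + 154)*(2*4 - 3) = (125149 + √(259 + 92)) + (-7 + 154)*(2*4 - 3) = (125149 + √351) + 147*(8 - 3) = (125149 + 3*√39) + 147*5 = (125149 + 3*√39) + 735 = 125884 + 3*√39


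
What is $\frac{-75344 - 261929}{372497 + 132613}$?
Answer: $- \frac{337273}{505110} \approx -0.66772$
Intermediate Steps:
$\frac{-75344 - 261929}{372497 + 132613} = - \frac{337273}{505110}$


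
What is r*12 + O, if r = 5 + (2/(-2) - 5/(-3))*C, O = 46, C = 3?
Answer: 130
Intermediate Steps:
r = 7 (r = 5 + (2/(-2) - 5/(-3))*3 = 5 + (2*(-½) - 5*(-⅓))*3 = 5 + (-1 + 5/3)*3 = 5 + (⅔)*3 = 5 + 2 = 7)
r*12 + O = 7*12 + 46 = 84 + 46 = 130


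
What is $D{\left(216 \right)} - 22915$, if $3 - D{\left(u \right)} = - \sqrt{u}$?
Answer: $-22912 + 6 \sqrt{6} \approx -22897.0$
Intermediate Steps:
$D{\left(u \right)} = 3 + \sqrt{u}$ ($D{\left(u \right)} = 3 - - \sqrt{u} = 3 + \sqrt{u}$)
$D{\left(216 \right)} - 22915 = \left(3 + \sqrt{216}\right) - 22915 = \left(3 + 6 \sqrt{6}\right) - 22915 = -22912 + 6 \sqrt{6}$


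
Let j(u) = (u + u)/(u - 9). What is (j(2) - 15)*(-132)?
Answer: 14388/7 ≈ 2055.4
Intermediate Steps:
j(u) = 2*u/(-9 + u) (j(u) = (2*u)/(-9 + u) = 2*u/(-9 + u))
(j(2) - 15)*(-132) = (2*2/(-9 + 2) - 15)*(-132) = (2*2/(-7) - 15)*(-132) = (2*2*(-⅐) - 15)*(-132) = (-4/7 - 15)*(-132) = -109/7*(-132) = 14388/7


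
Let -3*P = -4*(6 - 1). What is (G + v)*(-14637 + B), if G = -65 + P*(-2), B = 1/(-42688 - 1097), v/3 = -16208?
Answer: 93637206987922/131355 ≈ 7.1286e+8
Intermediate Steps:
v = -48624 (v = 3*(-16208) = -48624)
P = 20/3 (P = -(-4)*(6 - 1)/3 = -(-4)*5/3 = -1/3*(-20) = 20/3 ≈ 6.6667)
B = -1/43785 (B = 1/(-43785) = -1/43785 ≈ -2.2839e-5)
G = -235/3 (G = -65 + (20/3)*(-2) = -65 - 40/3 = -235/3 ≈ -78.333)
(G + v)*(-14637 + B) = (-235/3 - 48624)*(-14637 - 1/43785) = -146107/3*(-640881046/43785) = 93637206987922/131355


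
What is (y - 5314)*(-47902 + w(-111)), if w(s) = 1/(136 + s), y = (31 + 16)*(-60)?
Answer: 9740863566/25 ≈ 3.8963e+8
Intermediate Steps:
y = -2820 (y = 47*(-60) = -2820)
(y - 5314)*(-47902 + w(-111)) = (-2820 - 5314)*(-47902 + 1/(136 - 111)) = -8134*(-47902 + 1/25) = -8134*(-1197549/25) = 9740863566/25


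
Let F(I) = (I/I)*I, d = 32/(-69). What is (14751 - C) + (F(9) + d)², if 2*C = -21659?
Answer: 244271363/9522 ≈ 25653.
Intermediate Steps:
C = -21659/2 (C = (½)*(-21659) = -21659/2 ≈ -10830.)
d = -32/69 (d = 32*(-1/69) = -32/69 ≈ -0.46377)
F(I) = I (F(I) = 1*I = I)
(14751 - C) + (F(9) + d)² = (14751 - 1*(-21659/2)) + (9 - 32/69)² = (14751 + 21659/2) + (589/69)² = 51161/2 + 346921/4761 = 244271363/9522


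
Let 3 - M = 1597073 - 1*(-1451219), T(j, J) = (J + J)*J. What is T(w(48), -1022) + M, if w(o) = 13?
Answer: -959321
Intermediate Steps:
T(j, J) = 2*J² (T(j, J) = (2*J)*J = 2*J²)
M = -3048289 (M = 3 - (1597073 - 1*(-1451219)) = 3 - (1597073 + 1451219) = 3 - 1*3048292 = 3 - 3048292 = -3048289)
T(w(48), -1022) + M = 2*(-1022)² - 3048289 = 2*1044484 - 3048289 = 2088968 - 3048289 = -959321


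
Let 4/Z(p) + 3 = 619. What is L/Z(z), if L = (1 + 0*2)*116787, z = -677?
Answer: 17985198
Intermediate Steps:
Z(p) = 1/154 (Z(p) = 4/(-3 + 619) = 4/616 = 4*(1/616) = 1/154)
L = 116787 (L = (1 + 0)*116787 = 1*116787 = 116787)
L/Z(z) = 116787/(1/154) = 116787*154 = 17985198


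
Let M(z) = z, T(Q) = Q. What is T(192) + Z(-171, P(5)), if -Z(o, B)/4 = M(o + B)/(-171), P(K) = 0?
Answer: 188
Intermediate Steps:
Z(o, B) = 4*B/171 + 4*o/171 (Z(o, B) = -4*(o + B)/(-171) = -4*(B + o)*(-1)/171 = -4*(-B/171 - o/171) = 4*B/171 + 4*o/171)
T(192) + Z(-171, P(5)) = 192 + ((4/171)*0 + (4/171)*(-171)) = 192 + (0 - 4) = 192 - 4 = 188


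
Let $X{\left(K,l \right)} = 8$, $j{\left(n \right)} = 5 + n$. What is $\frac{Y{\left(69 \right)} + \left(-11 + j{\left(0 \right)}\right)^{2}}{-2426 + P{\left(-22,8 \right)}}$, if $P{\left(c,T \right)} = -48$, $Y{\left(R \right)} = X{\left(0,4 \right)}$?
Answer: $- \frac{22}{1237} \approx -0.017785$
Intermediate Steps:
$Y{\left(R \right)} = 8$
$\frac{Y{\left(69 \right)} + \left(-11 + j{\left(0 \right)}\right)^{2}}{-2426 + P{\left(-22,8 \right)}} = \frac{8 + \left(-11 + \left(5 + 0\right)\right)^{2}}{-2426 - 48} = \frac{8 + \left(-11 + 5\right)^{2}}{-2474} = \left(8 + \left(-6\right)^{2}\right) \left(- \frac{1}{2474}\right) = \left(8 + 36\right) \left(- \frac{1}{2474}\right) = 44 \left(- \frac{1}{2474}\right) = - \frac{22}{1237}$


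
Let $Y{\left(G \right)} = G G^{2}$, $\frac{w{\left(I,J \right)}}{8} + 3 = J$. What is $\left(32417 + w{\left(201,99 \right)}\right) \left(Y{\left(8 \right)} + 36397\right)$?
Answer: $1224825165$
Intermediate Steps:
$w{\left(I,J \right)} = -24 + 8 J$
$Y{\left(G \right)} = G^{3}$
$\left(32417 + w{\left(201,99 \right)}\right) \left(Y{\left(8 \right)} + 36397\right) = \left(32417 + \left(-24 + 8 \cdot 99\right)\right) \left(8^{3} + 36397\right) = \left(32417 + \left(-24 + 792\right)\right) \left(512 + 36397\right) = \left(32417 + 768\right) 36909 = 33185 \cdot 36909 = 1224825165$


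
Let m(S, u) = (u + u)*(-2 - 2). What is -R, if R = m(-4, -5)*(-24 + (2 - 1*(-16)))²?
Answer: -1440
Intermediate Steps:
m(S, u) = -8*u (m(S, u) = (2*u)*(-4) = -8*u)
R = 1440 (R = (-8*(-5))*(-24 + (2 - 1*(-16)))² = 40*(-24 + (2 + 16))² = 40*(-24 + 18)² = 40*(-6)² = 40*36 = 1440)
-R = -1*1440 = -1440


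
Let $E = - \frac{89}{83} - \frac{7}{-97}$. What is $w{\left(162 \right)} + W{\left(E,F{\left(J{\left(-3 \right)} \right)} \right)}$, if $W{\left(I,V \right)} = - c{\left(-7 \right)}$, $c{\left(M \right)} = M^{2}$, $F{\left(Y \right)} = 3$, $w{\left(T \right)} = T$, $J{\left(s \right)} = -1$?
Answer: $113$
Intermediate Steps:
$E = - \frac{8052}{8051}$ ($E = \left(-89\right) \frac{1}{83} - - \frac{7}{97} = - \frac{89}{83} + \frac{7}{97} = - \frac{8052}{8051} \approx -1.0001$)
$W{\left(I,V \right)} = -49$ ($W{\left(I,V \right)} = - \left(-7\right)^{2} = \left(-1\right) 49 = -49$)
$w{\left(162 \right)} + W{\left(E,F{\left(J{\left(-3 \right)} \right)} \right)} = 162 - 49 = 113$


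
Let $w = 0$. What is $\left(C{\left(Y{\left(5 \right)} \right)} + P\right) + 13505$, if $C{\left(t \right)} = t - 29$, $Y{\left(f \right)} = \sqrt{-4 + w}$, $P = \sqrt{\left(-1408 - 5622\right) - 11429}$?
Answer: $13476 + 2 i + 3 i \sqrt{2051} \approx 13476.0 + 137.86 i$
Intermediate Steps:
$P = 3 i \sqrt{2051}$ ($P = \sqrt{-7030 - 11429} = \sqrt{-18459} = 3 i \sqrt{2051} \approx 135.86 i$)
$Y{\left(f \right)} = 2 i$ ($Y{\left(f \right)} = \sqrt{-4 + 0} = \sqrt{-4} = 2 i$)
$C{\left(t \right)} = -29 + t$ ($C{\left(t \right)} = t - 29 = -29 + t$)
$\left(C{\left(Y{\left(5 \right)} \right)} + P\right) + 13505 = \left(\left(-29 + 2 i\right) + 3 i \sqrt{2051}\right) + 13505 = \left(-29 + 2 i + 3 i \sqrt{2051}\right) + 13505 = 13476 + 2 i + 3 i \sqrt{2051}$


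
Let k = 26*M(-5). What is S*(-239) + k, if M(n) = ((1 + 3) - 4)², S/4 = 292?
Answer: -279152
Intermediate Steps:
S = 1168 (S = 4*292 = 1168)
M(n) = 0 (M(n) = (4 - 4)² = 0² = 0)
k = 0 (k = 26*0 = 0)
S*(-239) + k = 1168*(-239) + 0 = -279152 + 0 = -279152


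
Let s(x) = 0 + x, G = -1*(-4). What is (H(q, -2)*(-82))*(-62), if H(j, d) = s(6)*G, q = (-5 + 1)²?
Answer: 122016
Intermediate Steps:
q = 16 (q = (-4)² = 16)
G = 4
s(x) = x
H(j, d) = 24 (H(j, d) = 6*4 = 24)
(H(q, -2)*(-82))*(-62) = (24*(-82))*(-62) = -1968*(-62) = 122016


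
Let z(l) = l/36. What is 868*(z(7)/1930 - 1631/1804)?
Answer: -6147026921/7833870 ≈ -784.67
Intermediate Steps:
z(l) = l/36 (z(l) = l*(1/36) = l/36)
868*(z(7)/1930 - 1631/1804) = 868*(((1/36)*7)/1930 - 1631/1804) = 868*((7/36)*(1/1930) - 1631*1/1804) = 868*(7/69480 - 1631/1804) = 868*(-28327313/31335480) = -6147026921/7833870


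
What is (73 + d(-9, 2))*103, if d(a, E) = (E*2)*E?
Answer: 8343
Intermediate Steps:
d(a, E) = 2*E² (d(a, E) = (2*E)*E = 2*E²)
(73 + d(-9, 2))*103 = (73 + 2*2²)*103 = (73 + 2*4)*103 = (73 + 8)*103 = 81*103 = 8343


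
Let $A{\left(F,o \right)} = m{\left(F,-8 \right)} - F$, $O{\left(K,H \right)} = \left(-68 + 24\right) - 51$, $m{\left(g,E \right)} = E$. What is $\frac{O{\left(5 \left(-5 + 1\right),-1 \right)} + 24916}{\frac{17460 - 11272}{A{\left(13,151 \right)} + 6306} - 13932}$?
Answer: $- \frac{155999985}{87556432} \approx -1.7817$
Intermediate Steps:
$O{\left(K,H \right)} = -95$ ($O{\left(K,H \right)} = -44 - 51 = -95$)
$A{\left(F,o \right)} = -8 - F$
$\frac{O{\left(5 \left(-5 + 1\right),-1 \right)} + 24916}{\frac{17460 - 11272}{A{\left(13,151 \right)} + 6306} - 13932} = \frac{-95 + 24916}{\frac{17460 - 11272}{\left(-8 - 13\right) + 6306} - 13932} = \frac{24821}{\frac{6188}{\left(-8 - 13\right) + 6306} - 13932} = \frac{24821}{\frac{6188}{-21 + 6306} - 13932} = \frac{24821}{\frac{6188}{6285} - 13932} = \frac{24821}{- \frac{87556432}{6285}} = 24821 \left(- \frac{6285}{87556432}\right) = - \frac{155999985}{87556432}$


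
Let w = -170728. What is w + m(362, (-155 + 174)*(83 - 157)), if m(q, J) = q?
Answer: -170366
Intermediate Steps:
w + m(362, (-155 + 174)*(83 - 157)) = -170728 + 362 = -170366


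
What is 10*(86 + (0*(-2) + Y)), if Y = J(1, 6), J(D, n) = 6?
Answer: 920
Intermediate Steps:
Y = 6
10*(86 + (0*(-2) + Y)) = 10*(86 + (0*(-2) + 6)) = 10*(86 + (0 + 6)) = 10*(86 + 6) = 10*92 = 920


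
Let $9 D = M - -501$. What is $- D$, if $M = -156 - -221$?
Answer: $- \frac{566}{9} \approx -62.889$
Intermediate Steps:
$M = 65$ ($M = -156 + 221 = 65$)
$D = \frac{566}{9}$ ($D = \frac{65 - -501}{9} = \frac{65 + 501}{9} = \frac{1}{9} \cdot 566 = \frac{566}{9} \approx 62.889$)
$- D = \left(-1\right) \frac{566}{9} = - \frac{566}{9}$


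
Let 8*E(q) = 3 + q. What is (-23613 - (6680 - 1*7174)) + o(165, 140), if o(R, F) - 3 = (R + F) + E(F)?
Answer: -182345/8 ≈ -22793.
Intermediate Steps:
E(q) = 3/8 + q/8 (E(q) = (3 + q)/8 = 3/8 + q/8)
o(R, F) = 27/8 + R + 9*F/8 (o(R, F) = 3 + ((R + F) + (3/8 + F/8)) = 3 + ((F + R) + (3/8 + F/8)) = 3 + (3/8 + R + 9*F/8) = 27/8 + R + 9*F/8)
(-23613 - (6680 - 1*7174)) + o(165, 140) = (-23613 - (6680 - 1*7174)) + (27/8 + 165 + (9/8)*140) = (-23613 - (6680 - 7174)) + (27/8 + 165 + 315/2) = (-23613 - 1*(-494)) + 2607/8 = (-23613 + 494) + 2607/8 = -23119 + 2607/8 = -182345/8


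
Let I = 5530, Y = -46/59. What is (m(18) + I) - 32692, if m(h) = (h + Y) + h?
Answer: -1600480/59 ≈ -27127.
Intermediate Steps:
Y = -46/59 (Y = -46*1/59 = -46/59 ≈ -0.77966)
m(h) = -46/59 + 2*h (m(h) = (h - 46/59) + h = (-46/59 + h) + h = -46/59 + 2*h)
(m(18) + I) - 32692 = ((-46/59 + 2*18) + 5530) - 32692 = ((-46/59 + 36) + 5530) - 32692 = (2078/59 + 5530) - 32692 = 328348/59 - 32692 = -1600480/59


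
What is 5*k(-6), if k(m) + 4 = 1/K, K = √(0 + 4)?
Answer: -35/2 ≈ -17.500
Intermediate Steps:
K = 2 (K = √4 = 2)
k(m) = -7/2 (k(m) = -4 + 1/2 = -4 + ½ = -7/2)
5*k(-6) = 5*(-7/2) = -35/2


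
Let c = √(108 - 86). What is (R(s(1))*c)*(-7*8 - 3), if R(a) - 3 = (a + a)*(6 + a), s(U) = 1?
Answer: -1003*√22 ≈ -4704.5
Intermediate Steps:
R(a) = 3 + 2*a*(6 + a) (R(a) = 3 + (a + a)*(6 + a) = 3 + (2*a)*(6 + a) = 3 + 2*a*(6 + a))
c = √22 ≈ 4.6904
(R(s(1))*c)*(-7*8 - 3) = ((3 + 2*1² + 12*1)*√22)*(-7*8 - 3) = ((3 + 2*1 + 12)*√22)*(-56 - 3) = ((3 + 2 + 12)*√22)*(-59) = (17*√22)*(-59) = -1003*√22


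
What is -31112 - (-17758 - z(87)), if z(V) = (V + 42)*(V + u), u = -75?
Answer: -11806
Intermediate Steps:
z(V) = (-75 + V)*(42 + V) (z(V) = (V + 42)*(V - 75) = (42 + V)*(-75 + V) = (-75 + V)*(42 + V))
-31112 - (-17758 - z(87)) = -31112 - (-17758 - (-3150 + 87² - 33*87)) = -31112 - (-17758 - (-3150 + 7569 - 2871)) = -31112 - (-17758 - 1*1548) = -31112 - (-17758 - 1548) = -31112 - 1*(-19306) = -31112 + 19306 = -11806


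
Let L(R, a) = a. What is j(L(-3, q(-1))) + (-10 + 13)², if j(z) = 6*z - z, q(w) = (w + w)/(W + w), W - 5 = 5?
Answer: 71/9 ≈ 7.8889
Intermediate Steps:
W = 10 (W = 5 + 5 = 10)
q(w) = 2*w/(10 + w) (q(w) = (w + w)/(10 + w) = (2*w)/(10 + w) = 2*w/(10 + w))
j(z) = 5*z
j(L(-3, q(-1))) + (-10 + 13)² = 5*(2*(-1)/(10 - 1)) + (-10 + 13)² = 5*(2*(-1)/9) + 3² = 5*(2*(-1)*(⅑)) + 9 = 5*(-2/9) + 9 = -10/9 + 9 = 71/9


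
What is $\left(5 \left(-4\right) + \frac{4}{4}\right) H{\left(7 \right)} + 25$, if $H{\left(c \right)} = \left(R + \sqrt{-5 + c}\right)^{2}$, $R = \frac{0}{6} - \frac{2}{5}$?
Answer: $- \frac{401}{25} + \frac{76 \sqrt{2}}{5} \approx 5.456$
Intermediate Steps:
$R = - \frac{2}{5}$ ($R = 0 \cdot \frac{1}{6} - \frac{2}{5} = 0 - \frac{2}{5} = - \frac{2}{5} \approx -0.4$)
$H{\left(c \right)} = \left(- \frac{2}{5} + \sqrt{-5 + c}\right)^{2}$
$\left(5 \left(-4\right) + \frac{4}{4}\right) H{\left(7 \right)} + 25 = \left(5 \left(-4\right) + \frac{4}{4}\right) \frac{\left(-2 + 5 \sqrt{-5 + 7}\right)^{2}}{25} + 25 = \left(-20 + 4 \cdot \frac{1}{4}\right) \frac{\left(-2 + 5 \sqrt{2}\right)^{2}}{25} + 25 = \left(-20 + 1\right) \frac{\left(-2 + 5 \sqrt{2}\right)^{2}}{25} + 25 = - 19 \frac{\left(-2 + 5 \sqrt{2}\right)^{2}}{25} + 25 = - \frac{19 \left(-2 + 5 \sqrt{2}\right)^{2}}{25} + 25 = 25 - \frac{19 \left(-2 + 5 \sqrt{2}\right)^{2}}{25}$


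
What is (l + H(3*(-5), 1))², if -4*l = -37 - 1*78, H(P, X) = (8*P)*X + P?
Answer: 180625/16 ≈ 11289.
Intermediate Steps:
H(P, X) = P + 8*P*X (H(P, X) = 8*P*X + P = P + 8*P*X)
l = 115/4 (l = -(-37 - 1*78)/4 = -(-37 - 78)/4 = -¼*(-115) = 115/4 ≈ 28.750)
(l + H(3*(-5), 1))² = (115/4 + (3*(-5))*(1 + 8*1))² = (115/4 - 15*(1 + 8))² = (115/4 - 15*9)² = (115/4 - 135)² = (-425/4)² = 180625/16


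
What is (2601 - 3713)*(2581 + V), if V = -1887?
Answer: -771728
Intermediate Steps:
(2601 - 3713)*(2581 + V) = (2601 - 3713)*(2581 - 1887) = -1112*694 = -771728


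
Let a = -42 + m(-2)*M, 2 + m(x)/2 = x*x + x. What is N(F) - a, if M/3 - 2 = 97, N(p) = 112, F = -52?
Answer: 154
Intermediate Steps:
m(x) = -4 + 2*x + 2*x² (m(x) = -4 + 2*(x*x + x) = -4 + 2*(x² + x) = -4 + 2*(x + x²) = -4 + (2*x + 2*x²) = -4 + 2*x + 2*x²)
M = 297 (M = 6 + 3*97 = 6 + 291 = 297)
a = -42 (a = -42 + (-4 + 2*(-2) + 2*(-2)²)*297 = -42 + (-4 - 4 + 2*4)*297 = -42 + (-4 - 4 + 8)*297 = -42 + 0*297 = -42 + 0 = -42)
N(F) - a = 112 - 1*(-42) = 112 + 42 = 154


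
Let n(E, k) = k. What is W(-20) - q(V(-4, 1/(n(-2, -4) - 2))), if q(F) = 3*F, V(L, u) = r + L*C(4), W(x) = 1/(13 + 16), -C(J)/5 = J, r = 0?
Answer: -6959/29 ≈ -239.97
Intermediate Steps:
C(J) = -5*J
W(x) = 1/29
V(L, u) = -20*L (V(L, u) = 0 + L*(-5*4) = 0 + L*(-20) = 0 - 20*L = -20*L)
W(-20) - q(V(-4, 1/(n(-2, -4) - 2))) = 1/29 - 3*(-20*(-4)) = 1/29 - 3*80 = 1/29 - 1*240 = 1/29 - 240 = -6959/29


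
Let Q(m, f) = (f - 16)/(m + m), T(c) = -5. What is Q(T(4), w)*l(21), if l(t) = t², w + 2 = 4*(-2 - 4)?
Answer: 9261/5 ≈ 1852.2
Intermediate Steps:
w = -26 (w = -2 + 4*(-2 - 4) = -2 + 4*(-6) = -2 - 24 = -26)
Q(m, f) = (-16 + f)/(2*m) (Q(m, f) = (-16 + f)/((2*m)) = (-16 + f)*(1/(2*m)) = (-16 + f)/(2*m))
Q(T(4), w)*l(21) = ((½)*(-16 - 26)/(-5))*21² = ((½)*(-⅕)*(-42))*441 = (21/5)*441 = 9261/5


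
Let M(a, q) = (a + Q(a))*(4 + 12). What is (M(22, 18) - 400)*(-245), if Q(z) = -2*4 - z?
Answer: 129360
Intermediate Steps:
Q(z) = -8 - z
M(a, q) = -128 (M(a, q) = (a + (-8 - a))*(4 + 12) = -8*16 = -128)
(M(22, 18) - 400)*(-245) = (-128 - 400)*(-245) = -528*(-245) = 129360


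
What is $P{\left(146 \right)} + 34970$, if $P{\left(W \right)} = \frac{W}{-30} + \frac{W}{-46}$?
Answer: $\frac{12061876}{345} \approx 34962.0$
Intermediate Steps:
$P{\left(W \right)} = - \frac{19 W}{345}$ ($P{\left(W \right)} = W \left(- \frac{1}{30}\right) + W \left(- \frac{1}{46}\right) = - \frac{W}{30} - \frac{W}{46} = - \frac{19 W}{345}$)
$P{\left(146 \right)} + 34970 = \left(- \frac{19}{345}\right) 146 + 34970 = - \frac{2774}{345} + 34970 = \frac{12061876}{345}$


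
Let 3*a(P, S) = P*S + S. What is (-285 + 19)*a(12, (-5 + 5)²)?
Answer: 0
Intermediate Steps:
a(P, S) = S/3 + P*S/3 (a(P, S) = (P*S + S)/3 = (S + P*S)/3 = S/3 + P*S/3)
(-285 + 19)*a(12, (-5 + 5)²) = (-285 + 19)*((-5 + 5)²*(1 + 12)/3) = -266*0²*13/3 = -266*0*13/3 = -266*0 = 0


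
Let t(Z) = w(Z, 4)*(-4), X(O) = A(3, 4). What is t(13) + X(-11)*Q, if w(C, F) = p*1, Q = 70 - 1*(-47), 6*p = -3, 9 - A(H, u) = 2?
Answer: 821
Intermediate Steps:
A(H, u) = 7 (A(H, u) = 9 - 1*2 = 9 - 2 = 7)
p = -½ (p = (⅙)*(-3) = -½ ≈ -0.50000)
X(O) = 7
Q = 117 (Q = 70 + 47 = 117)
w(C, F) = -½ (w(C, F) = -½*1 = -½)
t(Z) = 2 (t(Z) = -½*(-4) = 2)
t(13) + X(-11)*Q = 2 + 7*117 = 2 + 819 = 821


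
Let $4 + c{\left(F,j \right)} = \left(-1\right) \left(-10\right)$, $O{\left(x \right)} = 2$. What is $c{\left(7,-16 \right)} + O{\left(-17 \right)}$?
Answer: $8$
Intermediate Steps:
$c{\left(F,j \right)} = 6$ ($c{\left(F,j \right)} = -4 - -10 = -4 + 10 = 6$)
$c{\left(7,-16 \right)} + O{\left(-17 \right)} = 6 + 2 = 8$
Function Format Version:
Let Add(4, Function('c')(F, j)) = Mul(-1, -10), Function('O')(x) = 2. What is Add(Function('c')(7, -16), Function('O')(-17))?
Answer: 8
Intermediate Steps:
Function('c')(F, j) = 6 (Function('c')(F, j) = Add(-4, Mul(-1, -10)) = Add(-4, 10) = 6)
Add(Function('c')(7, -16), Function('O')(-17)) = Add(6, 2) = 8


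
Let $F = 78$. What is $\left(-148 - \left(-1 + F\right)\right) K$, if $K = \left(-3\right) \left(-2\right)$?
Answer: $-1350$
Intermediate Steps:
$K = 6$
$\left(-148 - \left(-1 + F\right)\right) K = \left(-148 + \left(1 - 78\right)\right) 6 = \left(-148 - 77\right) 6 = \left(-225\right) 6 = -1350$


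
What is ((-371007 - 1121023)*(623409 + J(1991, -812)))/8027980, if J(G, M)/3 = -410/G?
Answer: -185191672097067/1598370818 ≈ -1.1586e+5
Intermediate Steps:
J(G, M) = -1230/G (J(G, M) = 3*(-410/G) = -1230/G)
((-371007 - 1121023)*(623409 + J(1991, -812)))/8027980 = ((-371007 - 1121023)*(623409 - 1230/1991))/8027980 = -1492030*(623409 - 1230*1/1991)*(1/8027980) = -1492030*(623409 - 1230/1991)*(1/8027980) = -1492030*1241206089/1991*(1/8027980) = -1851916720970670/1991*1/8027980 = -185191672097067/1598370818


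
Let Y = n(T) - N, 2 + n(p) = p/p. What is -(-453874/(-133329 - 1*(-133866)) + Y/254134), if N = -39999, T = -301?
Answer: 57661668095/68234979 ≈ 845.05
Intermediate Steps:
n(p) = -1 (n(p) = -2 + p/p = -2 + 1 = -1)
Y = 39998 (Y = -1 - 1*(-39999) = -1 + 39999 = 39998)
-(-453874/(-133329 - 1*(-133866)) + Y/254134) = -(-453874/(-133329 - 1*(-133866)) + 39998/254134) = -(-453874/(-133329 + 133866) + 39998*(1/254134)) = -(-453874/537 + 19999/127067) = -1*(-57661668095/68234979) = 57661668095/68234979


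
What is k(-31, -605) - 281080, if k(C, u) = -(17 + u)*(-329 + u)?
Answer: -830272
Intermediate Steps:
k(C, u) = -(-329 + u)*(17 + u)
k(-31, -605) - 281080 = (5593 - 1*(-605)**2 + 312*(-605)) - 281080 = (5593 - 1*366025 - 188760) - 281080 = (5593 - 366025 - 188760) - 281080 = -549192 - 281080 = -830272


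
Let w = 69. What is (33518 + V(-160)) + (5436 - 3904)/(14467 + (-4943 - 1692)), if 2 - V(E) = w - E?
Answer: 65184161/1958 ≈ 33291.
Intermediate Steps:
V(E) = -67 + E (V(E) = 2 - (69 - E) = 2 + (-69 + E) = -67 + E)
(33518 + V(-160)) + (5436 - 3904)/(14467 + (-4943 - 1692)) = (33518 + (-67 - 160)) + (5436 - 3904)/(14467 + (-4943 - 1692)) = (33518 - 227) + 1532/(14467 - 6635) = 33291 + 1532/7832 = 33291 + 1532*(1/7832) = 33291 + 383/1958 = 65184161/1958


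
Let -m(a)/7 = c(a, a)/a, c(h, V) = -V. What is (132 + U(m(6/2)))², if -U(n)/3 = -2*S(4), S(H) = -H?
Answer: 11664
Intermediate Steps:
m(a) = 7 (m(a) = -7*(-a)/a = -7*(-1) = 7)
U(n) = -24 (U(n) = -(-6)*(-1*4) = -(-6)*(-4) = -3*8 = -24)
(132 + U(m(6/2)))² = (132 - 24)² = 108² = 11664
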